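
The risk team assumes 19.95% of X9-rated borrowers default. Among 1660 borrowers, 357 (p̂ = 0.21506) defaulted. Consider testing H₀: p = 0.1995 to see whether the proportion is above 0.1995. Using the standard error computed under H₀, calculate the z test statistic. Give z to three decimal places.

z = 1.586

p̂ = 357/1660 = 0.21506.
Standard error under H₀: √(0.1995×0.8005/1660) = 0.00981.
z = (0.21506 − 0.1995)/0.00981 = 0.01556/0.00981 = 1.586.
p-value = P(Z > 1.586) ≈ 0.0563.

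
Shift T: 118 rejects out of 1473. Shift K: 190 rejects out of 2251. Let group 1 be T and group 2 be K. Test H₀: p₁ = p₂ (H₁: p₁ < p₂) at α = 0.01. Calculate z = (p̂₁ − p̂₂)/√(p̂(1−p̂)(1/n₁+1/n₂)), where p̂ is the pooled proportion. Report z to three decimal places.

z = -0.466

p̂₁ = 118/1473 ≈ 0.08011, p̂₂ = 190/2251 ≈ 0.08441.
Pooled p̂ = (118+190)/(1473+2251) = 308/3724 = 0.08271.
SE = √(p̂(1−p̂)(1/n₁+1/n₂)) = √(0.08271·0.91729·0.00112313) = √(8.52081e-05) = 0.00923.
z = (0.08011 − 0.08441)/0.00923 = -0.00430/0.00923 = -0.466.
p-value = P(Z < -0.466) ≈ 0.3207. With α = 0.01, fail to reject H₀.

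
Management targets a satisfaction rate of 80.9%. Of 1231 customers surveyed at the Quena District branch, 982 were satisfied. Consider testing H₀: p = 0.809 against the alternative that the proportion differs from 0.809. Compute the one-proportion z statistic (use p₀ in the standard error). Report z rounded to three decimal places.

p̂ = 982/1231 ≈ 0.79773.
Standard error under H₀: √(0.809×0.191/1231) = 0.01120.
z = (0.79773 − 0.809)/0.01120 = -0.01127/0.01120 = -1.006.

z = -1.006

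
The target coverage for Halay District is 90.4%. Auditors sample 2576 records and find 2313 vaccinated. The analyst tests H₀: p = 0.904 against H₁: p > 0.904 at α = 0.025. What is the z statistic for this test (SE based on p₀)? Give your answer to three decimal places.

z = -1.050

p̂ = 2313/2576 ≈ 0.897904.
Under H₀, SE = √(0.904·0.096/2576) = √(3.36894e-05) = 0.005804.
z = (0.897904 − 0.904)/0.005804 = -0.006096/0.005804 = -1.050.
p-value = P(Z > -1.050) ≈ 0.8532; since p > α = 0.025, fail to reject H₀.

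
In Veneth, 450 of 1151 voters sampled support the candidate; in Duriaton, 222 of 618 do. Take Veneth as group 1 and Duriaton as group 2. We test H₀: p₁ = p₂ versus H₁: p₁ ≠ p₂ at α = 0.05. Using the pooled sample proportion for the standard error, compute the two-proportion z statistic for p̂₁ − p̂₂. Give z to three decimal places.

p̂₁ = 450/1151 ≈ 0.390964, p̂₂ = 222/618 ≈ 0.359223.
Pooled p̂ = (450+222)/(1151+618) = 672/1769 = 0.379876.
SE = √(0.23557 × 0.00248693) = 0.024204.
z = (0.390964 − 0.359223)/0.024204 = 0.031741/0.024204 = 1.311.
p-value = 2·P(Z > 1.311) ≈ 0.1897. With α = 0.05, fail to reject H₀.

z = 1.311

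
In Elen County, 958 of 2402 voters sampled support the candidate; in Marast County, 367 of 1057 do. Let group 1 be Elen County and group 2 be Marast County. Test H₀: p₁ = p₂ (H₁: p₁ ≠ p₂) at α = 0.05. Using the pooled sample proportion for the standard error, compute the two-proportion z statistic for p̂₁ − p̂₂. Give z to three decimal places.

p̂₁ = 958/2402 = 0.39883, p̂₂ = 367/1057 = 0.34721.
Pooled p̂ = (958+367)/(2402+1057) = 1325/3459 = 0.38306.
SE = √(p̂(1−p̂)(1/n₁+1/n₂)) = √(0.38306·0.61694·0.00136239) = √(0.000321967) = 0.01794.
z = (0.39883 − 0.34721)/0.01794 = 0.05162/0.01794 = 2.877.
p-value = 2·P(Z > 2.877) ≈ 0.0040. With α = 0.05, reject H₀.

z = 2.877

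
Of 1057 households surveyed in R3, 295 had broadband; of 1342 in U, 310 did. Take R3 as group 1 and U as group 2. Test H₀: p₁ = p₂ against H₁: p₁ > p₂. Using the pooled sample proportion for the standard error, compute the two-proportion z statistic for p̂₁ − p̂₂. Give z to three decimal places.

p̂₁ = 295/1057 = 0.27909, p̂₂ = 310/1342 = 0.23100.
Pooled p̂ = (295+310)/(1057+1342) = 605/2399 = 0.25219.
SE = √(p̂(1−p̂)(1/n₁+1/n₂)) = √(0.25219·0.74781·0.00169123) = √(0.000318948) = 0.01786.
z = (0.27909 − 0.23100)/0.01786 = 0.04809/0.01786 = 2.693.

z = 2.693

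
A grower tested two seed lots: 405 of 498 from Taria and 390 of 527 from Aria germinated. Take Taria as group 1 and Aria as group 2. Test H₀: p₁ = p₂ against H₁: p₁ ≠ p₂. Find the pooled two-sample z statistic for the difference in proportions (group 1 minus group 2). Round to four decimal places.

z = 2.8082

p̂₁ = 405/498 ≈ 0.8132530, p̂₂ = 390/527 ≈ 0.7400380.
Pooled p̂ = (405+390)/(498+527) = 795/1025 = 0.7756098.
SE = √(0.174039 × 0.00390557) = 0.0260715.
z = (0.8132530 − 0.7400380)/0.0260715 = 0.0732150/0.0260715 = 2.8082.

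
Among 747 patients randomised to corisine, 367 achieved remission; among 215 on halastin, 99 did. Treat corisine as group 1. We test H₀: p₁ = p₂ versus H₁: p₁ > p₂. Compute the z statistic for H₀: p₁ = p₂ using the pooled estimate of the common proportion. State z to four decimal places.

p̂₁ = 367/747 ≈ 0.491299, p̂₂ = 99/215 ≈ 0.460465.
Pooled p̂ = (367+99)/(747+215) = 466/962 = 0.484407.
SE = √(0.249757 × 0.00598985) = 0.038678.
z = (0.491299 − 0.460465)/0.038678 = 0.030834/0.038678 = 0.7972.
p-value = P(Z > 0.797) ≈ 0.2127.

z = 0.7972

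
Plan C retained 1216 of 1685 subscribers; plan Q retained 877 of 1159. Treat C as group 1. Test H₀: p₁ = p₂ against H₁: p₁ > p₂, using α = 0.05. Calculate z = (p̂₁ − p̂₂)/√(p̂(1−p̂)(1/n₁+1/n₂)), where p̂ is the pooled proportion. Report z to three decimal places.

z = -2.082

p̂₁ = 1216/1685 = 0.721662, p̂₂ = 877/1159 = 0.756687.
Pooled p̂ = (1216+877)/(1685+1159) = 2093/2844 = 0.735935.
SE = √(0.194335 × 0.00145628) = 0.016823.
z = (0.721662 − 0.756687)/0.016823 = -0.035025/0.016823 = -2.082.
p-value = P(Z > -2.082) ≈ 0.9813, so at α = 0.05 we fail to reject H₀.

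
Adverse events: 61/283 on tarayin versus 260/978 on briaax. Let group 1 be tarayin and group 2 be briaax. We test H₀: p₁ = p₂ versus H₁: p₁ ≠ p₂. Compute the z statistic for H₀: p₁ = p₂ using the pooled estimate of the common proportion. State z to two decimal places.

p̂₁ = 61/283 = 0.2155, p̂₂ = 260/978 = 0.2658.
Pooled p̂ = (61+260)/(283+978) = 321/1261 = 0.2546.
SE = √(p̂(1−p̂)(1/n₁+1/n₂)) = √(0.2546·0.7454·0.00455606) = √(0.000864555) = 0.0294.
z = (0.2155 − 0.2658)/0.0294 = -0.0503/0.0294 = -1.71.
p-value = 2·P(Z > 1.711) ≈ 0.0871.

z = -1.71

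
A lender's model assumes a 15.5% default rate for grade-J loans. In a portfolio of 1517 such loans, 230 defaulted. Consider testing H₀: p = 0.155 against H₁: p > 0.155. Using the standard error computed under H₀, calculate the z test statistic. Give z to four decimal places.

p̂ = 230/1517 = 0.151615.
Under H₀, SE = √(0.155·0.845/1517) = √(8.63382e-05) = 0.009292.
z = (0.151615 − 0.155)/0.009292 = -0.003385/0.009292 = -0.3643.
p-value = P(Z > -0.364) ≈ 0.6422.

z = -0.3643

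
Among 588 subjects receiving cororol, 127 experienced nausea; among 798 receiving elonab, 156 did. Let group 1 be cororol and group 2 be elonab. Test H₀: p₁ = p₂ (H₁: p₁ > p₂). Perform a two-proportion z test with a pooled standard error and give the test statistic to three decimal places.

z = 0.936

p̂₁ = 127/588 ≈ 0.21599, p̂₂ = 156/798 ≈ 0.19549.
Pooled p̂ = (127+156)/(588+798) = 283/1386 = 0.20418.
SE = √(0.162493 × 0.00295381) = 0.02191.
z = (0.21599 − 0.19549)/0.02191 = 0.02050/0.02191 = 0.936.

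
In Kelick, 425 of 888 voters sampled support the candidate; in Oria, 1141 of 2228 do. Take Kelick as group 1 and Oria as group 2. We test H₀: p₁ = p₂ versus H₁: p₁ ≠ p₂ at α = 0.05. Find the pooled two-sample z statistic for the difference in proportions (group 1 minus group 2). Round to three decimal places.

p̂₁ = 425/888 ≈ 0.478604, p̂₂ = 1141/2228 ≈ 0.512118.
Pooled p̂ = (425+1141)/(888+2228) = 1566/3116 = 0.502567.
SE = √(p̂(1−p̂)(1/n₁+1/n₂)) = √(0.502567·0.497433·0.00157496) = √(0.000393729) = 0.019843.
z = (0.478604 − 0.512118)/0.019843 = -0.033514/0.019843 = -1.689.
p-value = 2·P(Z > 1.689) ≈ 0.0912; since p > α = 0.05, fail to reject H₀.

z = -1.689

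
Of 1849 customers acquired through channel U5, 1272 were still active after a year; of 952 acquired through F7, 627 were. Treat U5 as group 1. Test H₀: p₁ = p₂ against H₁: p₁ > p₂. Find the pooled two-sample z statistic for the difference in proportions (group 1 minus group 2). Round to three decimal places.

p̂₁ = 1272/1849 ≈ 0.68794, p̂₂ = 627/952 ≈ 0.65861.
Pooled p̂ = (1272+627)/(1849+952) = 1899/2801 = 0.67797.
SE = √(0.218326 × 0.00159125) = 0.01864.
z = (0.68794 − 0.65861)/0.01864 = 0.02933/0.01864 = 1.573.
p-value = P(Z > 1.573) ≈ 0.0578.

z = 1.573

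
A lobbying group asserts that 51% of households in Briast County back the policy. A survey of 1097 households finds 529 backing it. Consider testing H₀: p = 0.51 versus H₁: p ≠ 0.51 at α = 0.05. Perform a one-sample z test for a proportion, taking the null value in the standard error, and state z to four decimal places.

p̂ = 529/1097 = 0.482224.
Under H₀, SE = √(0.51·0.49/1097) = √(0.000227803) = 0.015093.
z = (0.482224 − 0.51)/0.015093 = -0.027776/0.015093 = -1.8403.
Two-sided p-value ≈ 2·Φ(−1.840) = 0.0657. With α = 0.05, fail to reject H₀.

z = -1.8403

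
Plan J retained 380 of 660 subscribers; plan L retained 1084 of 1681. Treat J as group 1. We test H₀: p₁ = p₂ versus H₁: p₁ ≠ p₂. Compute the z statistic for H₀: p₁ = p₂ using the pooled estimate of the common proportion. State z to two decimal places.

z = -3.11

p̂₁ = 380/660 ≈ 0.5758, p̂₂ = 1084/1681 ≈ 0.6449.
Pooled p̂ = (380+1084)/(660+1681) = 1464/2341 = 0.6254.
SE = √(0.234281 × 0.00211004) = 0.0222.
z = (0.5758 − 0.6449)/0.0222 = -0.0691/0.0222 = -3.11.
p-value = 2·P(Z > 3.108) ≈ 0.0019.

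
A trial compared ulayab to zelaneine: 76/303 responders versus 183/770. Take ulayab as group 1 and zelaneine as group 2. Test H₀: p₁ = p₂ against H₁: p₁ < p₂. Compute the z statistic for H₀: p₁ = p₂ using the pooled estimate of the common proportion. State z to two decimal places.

z = 0.45

p̂₁ = 76/303 ≈ 0.2508, p̂₂ = 183/770 ≈ 0.2377.
Pooled p̂ = (76+183)/(303+770) = 259/1073 = 0.2414.
SE = √(p̂(1−p̂)(1/n₁+1/n₂)) = √(0.2414·0.7586·0.00459903) = √(0.000842153) = 0.0290.
z = (0.2508 − 0.2377)/0.0290 = 0.0131/0.0290 = 0.45.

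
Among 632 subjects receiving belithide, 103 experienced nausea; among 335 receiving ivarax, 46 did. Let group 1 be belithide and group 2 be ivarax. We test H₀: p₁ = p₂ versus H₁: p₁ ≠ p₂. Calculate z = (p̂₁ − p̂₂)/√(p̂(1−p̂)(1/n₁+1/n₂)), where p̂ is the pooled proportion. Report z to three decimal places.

p̂₁ = 103/632 = 0.16297, p̂₂ = 46/335 = 0.13731.
Pooled p̂ = (103+46)/(632+335) = 149/967 = 0.15408.
SE = √(0.130343 × 0.00456735) = 0.02440.
z = (0.16297 − 0.13731)/0.02440 = 0.02566/0.02440 = 1.052.
p-value = 2·P(Z > 1.052) ≈ 0.2929.

z = 1.052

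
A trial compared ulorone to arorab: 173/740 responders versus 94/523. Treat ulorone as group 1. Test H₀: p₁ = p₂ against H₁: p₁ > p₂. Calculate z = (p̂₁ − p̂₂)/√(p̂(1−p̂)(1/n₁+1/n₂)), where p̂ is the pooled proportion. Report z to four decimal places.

z = 2.3173

p̂₁ = 173/740 ≈ 0.233784, p̂₂ = 94/523 ≈ 0.179732.
Pooled p̂ = (173+94)/(740+523) = 267/1263 = 0.211401.
SE = √(0.166711 × 0.0032634) = 0.023325.
z = (0.233784 − 0.179732)/0.023325 = 0.054052/0.023325 = 2.3173.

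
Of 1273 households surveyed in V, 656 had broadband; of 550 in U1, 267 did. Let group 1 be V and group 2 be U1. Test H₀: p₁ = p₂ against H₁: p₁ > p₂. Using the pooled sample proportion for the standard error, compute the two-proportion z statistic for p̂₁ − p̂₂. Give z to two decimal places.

z = 1.17

p̂₁ = 656/1273 ≈ 0.5153, p̂₂ = 267/550 ≈ 0.4855.
Pooled p̂ = (656+267)/(1273+550) = 923/1823 = 0.5063.
SE = √(p̂(1−p̂)(1/n₁+1/n₂)) = √(0.5063·0.4937·0.00260373) = √(0.000650828) = 0.0255.
z = (0.5153 − 0.4855)/0.0255 = 0.0298/0.0255 = 1.17.
p-value = P(Z > 1.171) ≈ 0.1209.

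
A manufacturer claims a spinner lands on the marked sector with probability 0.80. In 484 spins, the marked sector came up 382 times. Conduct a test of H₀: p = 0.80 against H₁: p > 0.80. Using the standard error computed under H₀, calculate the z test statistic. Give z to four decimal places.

p̂ = 382/484 = 0.789256.
Standard error under H₀: √(0.8×0.2/484) = 0.018182.
z = (0.789256 − 0.8)/0.018182 = -0.010744/0.018182 = -0.5909.
p-value = P(Z > -0.591) ≈ 0.7227.

z = -0.5909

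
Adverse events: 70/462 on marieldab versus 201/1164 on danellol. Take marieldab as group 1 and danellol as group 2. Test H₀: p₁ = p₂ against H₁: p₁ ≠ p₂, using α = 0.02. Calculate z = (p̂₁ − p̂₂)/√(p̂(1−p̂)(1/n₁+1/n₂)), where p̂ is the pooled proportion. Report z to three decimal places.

z = -1.033

p̂₁ = 70/462 ≈ 0.15152, p̂₂ = 201/1164 ≈ 0.17268.
Pooled p̂ = (70+201)/(462+1164) = 271/1626 = 0.16667.
SE = √(0.138889 × 0.00302361) = 0.02049.
z = (0.15152 − 0.17268)/0.02049 = -0.02116/0.02049 = -1.033.
p-value = 2·P(Z > 1.033) ≈ 0.3017; since p > α = 0.02, fail to reject H₀.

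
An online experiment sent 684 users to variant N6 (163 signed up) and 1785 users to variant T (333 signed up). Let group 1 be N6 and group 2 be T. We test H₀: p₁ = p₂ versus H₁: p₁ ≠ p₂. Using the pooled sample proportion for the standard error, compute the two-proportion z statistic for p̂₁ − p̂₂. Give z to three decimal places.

p̂₁ = 163/684 = 0.23830, p̂₂ = 333/1785 = 0.18655.
Pooled p̂ = (163+333)/(684+1785) = 496/2469 = 0.20089.
SE = √(p̂(1−p̂)(1/n₁+1/n₂)) = √(0.20089·0.79911·0.00202221) = √(0.000324634) = 0.01802.
z = (0.23830 − 0.18655)/0.01802 = 0.05175/0.01802 = 2.872.
Two-sided p-value ≈ 2·Φ(−2.872) = 0.0041.

z = 2.872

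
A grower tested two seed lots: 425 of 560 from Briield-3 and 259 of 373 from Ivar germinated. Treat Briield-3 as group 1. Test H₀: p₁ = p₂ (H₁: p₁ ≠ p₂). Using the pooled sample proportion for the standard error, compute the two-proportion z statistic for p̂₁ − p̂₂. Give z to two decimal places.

z = 2.18

p̂₁ = 425/560 = 0.7589, p̂₂ = 259/373 = 0.6944.
Pooled p̂ = (425+259)/(560+373) = 684/933 = 0.7331.
SE = √(0.195656 × 0.00446668) = 0.0296.
z = (0.7589 − 0.6944)/0.0296 = 0.0645/0.0296 = 2.18.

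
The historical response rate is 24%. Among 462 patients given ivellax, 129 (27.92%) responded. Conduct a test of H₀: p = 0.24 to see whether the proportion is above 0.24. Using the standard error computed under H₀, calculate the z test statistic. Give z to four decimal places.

z = 1.9739

p̂ = 129/462 ≈ 0.279221.
Under H₀, SE = √(0.24·0.76/462) = √(0.000394805) = 0.019870.
z = (0.279221 − 0.24)/0.019870 = 0.039221/0.019870 = 1.9739.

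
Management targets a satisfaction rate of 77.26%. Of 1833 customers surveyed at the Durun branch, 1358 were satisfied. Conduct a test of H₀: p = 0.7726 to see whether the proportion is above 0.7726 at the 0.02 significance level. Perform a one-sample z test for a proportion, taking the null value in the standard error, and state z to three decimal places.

z = -3.242

p̂ = 1358/1833 ≈ 0.74086.
Standard error under H₀: √(0.7726×0.2274/1833) = 0.00979.
z = (0.74086 − 0.7726)/0.00979 = -0.03174/0.00979 = -3.242.
p-value = P(Z > -3.242) ≈ 0.9994, so at α = 0.02 we fail to reject H₀.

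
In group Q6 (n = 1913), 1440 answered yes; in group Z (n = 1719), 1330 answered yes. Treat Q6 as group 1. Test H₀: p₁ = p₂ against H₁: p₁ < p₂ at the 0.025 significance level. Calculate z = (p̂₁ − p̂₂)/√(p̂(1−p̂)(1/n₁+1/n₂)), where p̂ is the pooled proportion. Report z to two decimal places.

p̂₁ = 1440/1913 = 0.75274, p̂₂ = 1330/1719 = 0.77371.
Pooled p̂ = (1440+1330)/(1913+1719) = 2770/3632 = 0.76267.
SE = √(p̂(1−p̂)(1/n₁+1/n₂)) = √(0.76267·0.23733·0.00110447) = √(0.000199917) = 0.01414.
z = (0.75274 − 0.77371)/0.01414 = -0.02097/0.01414 = -1.48.
p-value = P(Z < -1.482) ≈ 0.0691. With α = 0.025, fail to reject H₀.

z = -1.48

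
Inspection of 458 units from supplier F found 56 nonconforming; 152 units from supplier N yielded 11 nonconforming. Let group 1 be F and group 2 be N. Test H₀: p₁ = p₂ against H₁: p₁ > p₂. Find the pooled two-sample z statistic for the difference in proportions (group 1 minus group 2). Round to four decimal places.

p̂₁ = 56/458 ≈ 0.122271, p̂₂ = 11/152 ≈ 0.072368.
Pooled p̂ = (56+11)/(458+152) = 67/610 = 0.109836.
SE = √(p̂(1−p̂)(1/n₁+1/n₂)) = √(0.109836·0.890164·0.00876235) = √(0.000856714) = 0.029270.
z = (0.122271 − 0.072368)/0.029270 = 0.049903/0.029270 = 1.7049.

z = 1.7049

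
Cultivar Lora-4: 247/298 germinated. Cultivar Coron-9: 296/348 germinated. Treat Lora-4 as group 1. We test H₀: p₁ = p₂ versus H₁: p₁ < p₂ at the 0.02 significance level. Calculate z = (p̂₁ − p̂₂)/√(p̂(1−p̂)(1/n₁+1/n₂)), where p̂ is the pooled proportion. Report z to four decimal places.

z = -0.7516

p̂₁ = 247/298 = 0.828859, p̂₂ = 296/348 = 0.850575.
Pooled p̂ = (247+296)/(298+348) = 543/646 = 0.840557.
SE = √(0.134021 × 0.00622927) = 0.028894.
z = (0.828859 − 0.850575)/0.028894 = -0.021716/0.028894 = -0.7516.
p-value = P(Z < -0.752) ≈ 0.2262. With α = 0.02, fail to reject H₀.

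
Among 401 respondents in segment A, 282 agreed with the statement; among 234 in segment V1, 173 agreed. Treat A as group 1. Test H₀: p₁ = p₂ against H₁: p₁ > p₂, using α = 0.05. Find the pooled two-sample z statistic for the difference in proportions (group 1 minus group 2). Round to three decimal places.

z = -0.973

p̂₁ = 282/401 = 0.70324, p̂₂ = 173/234 = 0.73932.
Pooled p̂ = (282+173)/(401+234) = 455/635 = 0.71654.
SE = √(p̂(1−p̂)(1/n₁+1/n₂)) = √(0.71654·0.28346·0.00676727) = √(0.00137452) = 0.03707.
z = (0.70324 − 0.73932)/0.03707 = -0.03608/0.03707 = -0.973.
p-value = P(Z > -0.973) ≈ 0.8347. With α = 0.05, fail to reject H₀.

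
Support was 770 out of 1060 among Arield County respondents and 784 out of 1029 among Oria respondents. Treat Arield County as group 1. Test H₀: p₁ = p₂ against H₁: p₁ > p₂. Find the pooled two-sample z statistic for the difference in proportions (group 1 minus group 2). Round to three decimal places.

z = -1.858

p̂₁ = 770/1060 ≈ 0.72642, p̂₂ = 784/1029 ≈ 0.76190.
Pooled p̂ = (770+784)/(1060+1029) = 1554/2089 = 0.74390.
SE = √(0.190514 × 0.00191521) = 0.01910.
z = (0.72642 − 0.76190)/0.01910 = -0.03548/0.01910 = -1.858.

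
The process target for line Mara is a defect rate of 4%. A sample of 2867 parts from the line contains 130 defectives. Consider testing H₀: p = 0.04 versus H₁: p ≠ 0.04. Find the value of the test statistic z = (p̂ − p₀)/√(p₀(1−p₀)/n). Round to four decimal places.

z = 1.4601

p̂ = 130/2867 = 0.045344.
SE = √(p₀(1−p₀)/n) = √(0.0384/2867) = 0.003660.
z = (0.045344 − 0.04)/0.003660 = 0.005344/0.003660 = 1.4601.
p-value = 2·P(Z > 1.460) ≈ 0.1443.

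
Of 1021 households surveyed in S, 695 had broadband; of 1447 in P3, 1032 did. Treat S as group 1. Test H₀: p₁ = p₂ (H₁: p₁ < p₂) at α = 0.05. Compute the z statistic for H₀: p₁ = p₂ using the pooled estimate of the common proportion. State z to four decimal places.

p̂₁ = 695/1021 = 0.680705, p̂₂ = 1032/1447 = 0.713200.
Pooled p̂ = (695+1032)/(1021+1447) = 1727/2468 = 0.699757.
SE = √(0.210097 × 0.00167052) = 0.018734.
z = (0.680705 − 0.713200)/0.018734 = -0.032495/0.018734 = -1.7345.
p-value = P(Z < -1.735) ≈ 0.0414. With α = 0.05, reject H₀.

z = -1.7345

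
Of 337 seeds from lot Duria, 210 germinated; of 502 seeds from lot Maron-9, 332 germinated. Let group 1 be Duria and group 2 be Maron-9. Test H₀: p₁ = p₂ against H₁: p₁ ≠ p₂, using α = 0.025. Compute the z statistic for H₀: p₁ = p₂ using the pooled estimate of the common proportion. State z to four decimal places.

p̂₁ = 210/337 = 0.623145, p̂₂ = 332/502 = 0.661355.
Pooled p̂ = (210+332)/(337+502) = 542/839 = 0.646007.
SE = √(0.228682 × 0.00495939) = 0.033677.
z = (0.623145 − 0.661355)/0.033677 = -0.038210/0.033677 = -1.1346.
Two-sided p-value ≈ 2·Φ(−1.135) = 0.2565. With α = 0.025, fail to reject H₀.

z = -1.1346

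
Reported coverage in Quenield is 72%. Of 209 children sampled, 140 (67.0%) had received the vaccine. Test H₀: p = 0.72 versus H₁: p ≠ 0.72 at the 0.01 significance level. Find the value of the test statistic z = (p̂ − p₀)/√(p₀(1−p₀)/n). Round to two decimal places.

p̂ = 140/209 = 0.6699.
Under H₀, SE = √(0.72·0.28/209) = √(0.000964593) = 0.0311.
z = (0.6699 − 0.72)/0.0311 = -0.0501/0.0311 = -1.61.
Two-sided p-value ≈ 2·Φ(−1.615) = 0.1064. With α = 0.01, fail to reject H₀.

z = -1.61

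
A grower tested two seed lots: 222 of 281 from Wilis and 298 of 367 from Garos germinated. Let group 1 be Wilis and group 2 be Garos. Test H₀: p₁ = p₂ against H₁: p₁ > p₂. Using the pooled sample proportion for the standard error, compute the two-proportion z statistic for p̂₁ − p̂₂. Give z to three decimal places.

z = -0.696

p̂₁ = 222/281 = 0.79004, p̂₂ = 298/367 = 0.81199.
Pooled p̂ = (222+298)/(281+367) = 520/648 = 0.80247.
SE = √(p̂(1−p̂)(1/n₁+1/n₂)) = √(0.80247·0.19753·0.00628351) = √(0.000996015) = 0.03156.
z = (0.79004 − 0.81199)/0.03156 = -0.02195/0.03156 = -0.696.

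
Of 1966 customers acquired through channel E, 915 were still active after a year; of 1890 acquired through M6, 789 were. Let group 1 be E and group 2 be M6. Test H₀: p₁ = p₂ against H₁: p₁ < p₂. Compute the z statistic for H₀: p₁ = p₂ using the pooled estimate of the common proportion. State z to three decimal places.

z = 2.997

p̂₁ = 915/1966 = 0.46541, p̂₂ = 789/1890 = 0.41746.
Pooled p̂ = (915+789)/(1966+1890) = 1704/3856 = 0.44191.
SE = √(0.246625 × 0.00103775) = 0.01600.
z = (0.46541 − 0.41746)/0.01600 = 0.04795/0.01600 = 2.997.
p-value = P(Z < 2.997) ≈ 0.9986.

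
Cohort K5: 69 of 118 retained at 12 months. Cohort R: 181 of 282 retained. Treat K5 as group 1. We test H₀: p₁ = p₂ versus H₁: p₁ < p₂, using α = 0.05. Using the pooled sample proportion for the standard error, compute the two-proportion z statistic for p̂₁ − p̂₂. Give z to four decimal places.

p̂₁ = 69/118 = 0.584746, p̂₂ = 181/282 = 0.641844.
Pooled p̂ = (69+181)/(118+282) = 250/400 = 0.625000.
SE = √(0.234375 × 0.0120207) = 0.053079.
z = (0.584746 − 0.641844)/0.053079 = -0.057098/0.053079 = -1.0757.
p-value = P(Z < -1.076) ≈ 0.1410; since p > α = 0.05, fail to reject H₀.

z = -1.0757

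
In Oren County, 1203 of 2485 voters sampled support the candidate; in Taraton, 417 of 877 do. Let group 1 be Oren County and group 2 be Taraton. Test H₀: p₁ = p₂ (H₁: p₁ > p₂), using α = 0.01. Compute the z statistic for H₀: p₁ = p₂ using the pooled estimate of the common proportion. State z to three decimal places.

p̂₁ = 1203/2485 = 0.48410, p̂₂ = 417/877 = 0.47548.
Pooled p̂ = (1203+417)/(2485+877) = 1620/3362 = 0.48186.
SE = √(0.249671 × 0.00154267) = 0.01963.
z = (0.48410 − 0.47548)/0.01963 = 0.00862/0.01963 = 0.439.
p-value = P(Z > 0.439) ≈ 0.3302, so at α = 0.01 we fail to reject H₀.

z = 0.439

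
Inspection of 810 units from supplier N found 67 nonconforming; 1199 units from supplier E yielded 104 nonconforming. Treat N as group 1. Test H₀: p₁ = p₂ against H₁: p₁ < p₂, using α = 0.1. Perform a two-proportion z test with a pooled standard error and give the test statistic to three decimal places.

z = -0.317

p̂₁ = 67/810 ≈ 0.08272, p̂₂ = 104/1199 ≈ 0.08674.
Pooled p̂ = (67+104)/(810+1199) = 171/2009 = 0.08512.
SE = √(0.0778721 × 0.0020686) = 0.01269.
z = (0.08272 − 0.08674)/0.01269 = -0.00402/0.01269 = -0.317.
p-value = P(Z < -0.317) ≈ 0.3756, so at α = 0.1 we fail to reject H₀.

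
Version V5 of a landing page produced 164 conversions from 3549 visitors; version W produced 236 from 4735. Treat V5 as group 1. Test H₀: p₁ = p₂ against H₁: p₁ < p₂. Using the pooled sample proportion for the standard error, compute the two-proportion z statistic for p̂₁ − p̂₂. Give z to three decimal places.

p̂₁ = 164/3549 ≈ 0.04621, p̂₂ = 236/4735 ≈ 0.04984.
Pooled p̂ = (164+236)/(3549+4735) = 400/8284 = 0.04829.
SE = √(0.0459543 × 0.000492963) = 0.00476.
z = (0.04621 − 0.04984)/0.00476 = -0.00363/0.00476 = -0.763.
p-value = P(Z < -0.763) ≈ 0.2227.

z = -0.763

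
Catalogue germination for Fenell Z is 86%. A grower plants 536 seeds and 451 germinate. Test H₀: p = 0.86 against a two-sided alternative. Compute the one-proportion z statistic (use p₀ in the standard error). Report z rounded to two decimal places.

z = -1.24

p̂ = 451/536 ≈ 0.8414.
Under H₀, SE = √(0.86·0.14/536) = √(0.000224627) = 0.0150.
z = (0.8414 − 0.86)/0.0150 = -0.0186/0.0150 = -1.24.
Two-sided p-value ≈ 2·Φ(−1.240) = 0.2150.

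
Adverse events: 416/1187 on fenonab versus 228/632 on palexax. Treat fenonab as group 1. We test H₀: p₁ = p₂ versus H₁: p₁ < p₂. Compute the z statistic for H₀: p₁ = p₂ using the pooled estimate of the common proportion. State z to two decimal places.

z = -0.44

p̂₁ = 416/1187 ≈ 0.3505, p̂₂ = 228/632 ≈ 0.3608.
Pooled p̂ = (416+228)/(1187+632) = 644/1819 = 0.3540.
SE = √(p̂(1−p̂)(1/n₁+1/n₂)) = √(0.3540·0.6460·0.00242474) = √(0.000554528) = 0.0235.
z = (0.3505 − 0.3608)/0.0235 = -0.0103/0.0235 = -0.44.
p-value = P(Z < -0.437) ≈ 0.3310.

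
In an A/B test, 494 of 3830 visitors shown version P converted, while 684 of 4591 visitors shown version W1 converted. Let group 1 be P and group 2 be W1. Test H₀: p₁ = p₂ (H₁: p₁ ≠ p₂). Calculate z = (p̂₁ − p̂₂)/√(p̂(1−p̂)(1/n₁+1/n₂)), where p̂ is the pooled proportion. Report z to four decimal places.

p̂₁ = 494/3830 ≈ 0.128982, p̂₂ = 684/4591 ≈ 0.148987.
Pooled p̂ = (494+684)/(3830+4591) = 1178/8421 = 0.139888.
SE = √(p̂(1−p̂)(1/n₁+1/n₂)) = √(0.139888·0.860112·0.000478914) = √(5.76228e-05) = 0.007591.
z = (0.128982 − 0.148987)/0.007591 = -0.020005/0.007591 = -2.6354.
p-value = 2·P(Z > 2.635) ≈ 0.0084.

z = -2.6354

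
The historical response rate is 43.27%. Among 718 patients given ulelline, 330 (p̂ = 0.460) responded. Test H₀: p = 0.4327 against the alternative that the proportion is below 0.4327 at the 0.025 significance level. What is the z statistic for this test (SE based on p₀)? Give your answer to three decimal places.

p̂ = 330/718 ≈ 0.45961.
Under H₀, SE = √(0.4327·0.5673/718) = √(0.000341881) = 0.01849.
z = (0.45961 − 0.4327)/0.01849 = 0.02691/0.01849 = 1.455.
p-value = P(Z < 1.455) ≈ 0.9272. With α = 0.025, fail to reject H₀.

z = 1.455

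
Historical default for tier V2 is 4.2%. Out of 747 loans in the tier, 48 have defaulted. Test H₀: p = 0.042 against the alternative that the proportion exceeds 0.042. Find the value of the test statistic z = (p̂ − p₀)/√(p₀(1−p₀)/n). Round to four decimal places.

p̂ = 48/747 ≈ 0.0642570.
Standard error under H₀: √(0.042×0.958/747) = 0.0073392.
z = (0.0642570 − 0.042)/0.0073392 = 0.0222570/0.0073392 = 3.0326.

z = 3.0326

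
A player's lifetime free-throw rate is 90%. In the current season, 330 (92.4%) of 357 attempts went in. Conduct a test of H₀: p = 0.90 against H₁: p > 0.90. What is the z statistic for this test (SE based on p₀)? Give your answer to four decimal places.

p̂ = 330/357 = 0.924370.
Under H₀, SE = √(0.9·0.1/357) = √(0.000252101) = 0.015878.
z = (0.924370 − 0.9)/0.015878 = 0.024370/0.015878 = 1.5348.
p-value = P(Z > 1.535) ≈ 0.0624.

z = 1.5348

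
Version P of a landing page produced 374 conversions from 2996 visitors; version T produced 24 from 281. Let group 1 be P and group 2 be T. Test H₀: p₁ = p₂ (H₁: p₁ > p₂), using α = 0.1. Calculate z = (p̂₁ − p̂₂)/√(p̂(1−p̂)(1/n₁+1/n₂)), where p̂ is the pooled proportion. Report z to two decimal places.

z = 1.93

p̂₁ = 374/2996 ≈ 0.1248, p̂₂ = 24/281 ≈ 0.0854.
Pooled p̂ = (374+24)/(2996+281) = 398/3277 = 0.1215.
SE = √(0.106702 × 0.0038925) = 0.0204.
z = (0.1248 − 0.0854)/0.0204 = 0.0394/0.0204 = 1.93.
p-value = P(Z > 1.934) ≈ 0.0265; since p < α = 0.1, reject H₀.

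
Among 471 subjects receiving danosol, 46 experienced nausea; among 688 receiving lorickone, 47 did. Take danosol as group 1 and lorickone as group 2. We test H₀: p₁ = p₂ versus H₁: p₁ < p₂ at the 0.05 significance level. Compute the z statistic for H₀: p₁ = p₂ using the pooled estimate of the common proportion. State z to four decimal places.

p̂₁ = 46/471 ≈ 0.097665, p̂₂ = 47/688 ≈ 0.068314.
Pooled p̂ = (46+47)/(471+688) = 93/1159 = 0.080242.
SE = √(0.0738029 × 0.00357663) = 0.016247.
z = (0.097665 − 0.068314)/0.016247 = 0.029351/0.016247 = 1.8065.
p-value = P(Z < 1.807) ≈ 0.9646, so at α = 0.05 we fail to reject H₀.

z = 1.8065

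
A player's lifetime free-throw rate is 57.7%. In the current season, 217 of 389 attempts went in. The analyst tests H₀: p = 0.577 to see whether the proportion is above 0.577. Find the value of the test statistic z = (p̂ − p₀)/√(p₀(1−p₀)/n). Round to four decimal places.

z = -0.7649

p̂ = 217/389 = 0.557841.
Standard error under H₀: √(0.577×0.423/389) = 0.025049.
z = (0.557841 − 0.577)/0.025049 = -0.019159/0.025049 = -0.7649.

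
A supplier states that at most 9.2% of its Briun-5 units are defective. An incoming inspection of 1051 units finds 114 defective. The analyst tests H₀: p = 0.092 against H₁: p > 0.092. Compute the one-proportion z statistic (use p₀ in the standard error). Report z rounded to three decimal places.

p̂ = 114/1051 = 0.108468.
Under H₀, SE = √(0.092·0.908/1051) = √(7.94824e-05) = 0.008915.
z = (0.108468 − 0.092)/0.008915 = 0.016468/0.008915 = 1.847.

z = 1.847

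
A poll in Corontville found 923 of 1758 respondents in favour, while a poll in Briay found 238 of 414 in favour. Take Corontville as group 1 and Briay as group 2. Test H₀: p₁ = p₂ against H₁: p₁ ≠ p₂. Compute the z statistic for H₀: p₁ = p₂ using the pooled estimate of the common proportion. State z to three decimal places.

p̂₁ = 923/1758 = 0.52503, p̂₂ = 238/414 = 0.57488.
Pooled p̂ = (923+238)/(1758+414) = 1161/2172 = 0.53453.
SE = √(p̂(1−p̂)(1/n₁+1/n₂)) = √(0.53453·0.46547·0.00298429) = √(0.000742513) = 0.02725.
z = (0.52503 − 0.57488)/0.02725 = -0.04985/0.02725 = -1.829.
Two-sided p-value ≈ 2·Φ(−1.829) = 0.0673.

z = -1.829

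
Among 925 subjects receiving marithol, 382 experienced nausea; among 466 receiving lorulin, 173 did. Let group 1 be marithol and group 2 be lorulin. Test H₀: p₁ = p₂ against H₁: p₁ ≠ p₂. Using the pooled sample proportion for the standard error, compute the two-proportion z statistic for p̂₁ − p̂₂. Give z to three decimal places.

p̂₁ = 382/925 = 0.41297, p̂₂ = 173/466 = 0.37124.
Pooled p̂ = (382+173)/(925+466) = 555/1391 = 0.39899.
SE = √(0.239798 × 0.003227) = 0.02782.
z = (0.41297 − 0.37124)/0.02782 = 0.04173/0.02782 = 1.500.
Two-sided p-value ≈ 2·Φ(−1.500) = 0.1336.

z = 1.500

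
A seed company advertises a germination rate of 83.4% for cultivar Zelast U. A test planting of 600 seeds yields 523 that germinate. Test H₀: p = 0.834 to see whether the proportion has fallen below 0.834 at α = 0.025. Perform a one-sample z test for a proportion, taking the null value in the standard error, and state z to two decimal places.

p̂ = 523/600 = 0.8717.
SE = √(p₀(1−p₀)/n) = √(0.13844/600) = 0.0152.
z = (0.8717 − 0.834)/0.0152 = 0.0377/0.0152 = 2.48.
p-value = P(Z < 2.480) ≈ 0.9934. With α = 0.025, fail to reject H₀.

z = 2.48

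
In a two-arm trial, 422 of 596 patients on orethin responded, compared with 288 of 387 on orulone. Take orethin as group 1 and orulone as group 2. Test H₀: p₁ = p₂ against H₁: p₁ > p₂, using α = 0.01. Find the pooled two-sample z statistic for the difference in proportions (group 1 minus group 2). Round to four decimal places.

p̂₁ = 422/596 ≈ 0.7080537, p̂₂ = 288/387 ≈ 0.7441860.
Pooled p̂ = (422+288)/(596+387) = 710/983 = 0.7222787.
SE = √(p̂(1−p̂)(1/n₁+1/n₂)) = √(0.7222787·0.2777213·0.00426183) = √(0.00085489) = 0.0292385.
z = (0.7080537 − 0.7441860)/0.0292385 = -0.0361323/0.0292385 = -1.2358.
p-value = P(Z > -1.236) ≈ 0.8917; since p > α = 0.01, fail to reject H₀.

z = -1.2358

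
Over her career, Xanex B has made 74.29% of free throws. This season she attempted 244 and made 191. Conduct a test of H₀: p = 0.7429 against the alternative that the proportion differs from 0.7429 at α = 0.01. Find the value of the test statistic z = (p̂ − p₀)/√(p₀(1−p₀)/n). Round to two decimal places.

p̂ = 191/244 = 0.78279.
Standard error under H₀: √(0.7429×0.2571/244) = 0.02798.
z = (0.78279 − 0.7429)/0.02798 = 0.03989/0.02798 = 1.43.
p-value = 2·P(Z > 1.426) ≈ 0.1540. With α = 0.01, fail to reject H₀.

z = 1.43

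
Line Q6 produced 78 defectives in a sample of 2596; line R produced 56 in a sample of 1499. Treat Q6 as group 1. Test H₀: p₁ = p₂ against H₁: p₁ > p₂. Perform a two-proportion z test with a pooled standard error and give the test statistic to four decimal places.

z = -1.2670

p̂₁ = 78/2596 ≈ 0.030046, p̂₂ = 56/1499 ≈ 0.037358.
Pooled p̂ = (78+56)/(2596+1499) = 134/4095 = 0.032723.
SE = √(p̂(1−p̂)(1/n₁+1/n₂)) = √(0.032723·0.967277·0.00105232) = √(3.33081e-05) = 0.005771.
z = (0.030046 − 0.037358)/0.005771 = -0.007312/0.005771 = -1.2670.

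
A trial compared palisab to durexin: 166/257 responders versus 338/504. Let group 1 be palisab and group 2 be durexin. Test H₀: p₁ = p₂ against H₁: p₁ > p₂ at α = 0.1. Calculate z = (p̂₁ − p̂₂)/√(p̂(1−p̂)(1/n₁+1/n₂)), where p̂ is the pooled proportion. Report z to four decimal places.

z = -0.6819

p̂₁ = 166/257 = 0.6459144, p̂₂ = 338/504 = 0.6706349.
Pooled p̂ = (166+338)/(257+504) = 504/761 = 0.6622865.
SE = √(p̂(1−p̂)(1/n₁+1/n₂)) = √(0.6622865·0.3377135·0.00587518) = √(0.00131406) = 0.0362500.
z = (0.6459144 − 0.6706349)/0.0362500 = -0.0247205/0.0362500 = -0.6819.
p-value = P(Z > -0.682) ≈ 0.7524, so at α = 0.1 we fail to reject H₀.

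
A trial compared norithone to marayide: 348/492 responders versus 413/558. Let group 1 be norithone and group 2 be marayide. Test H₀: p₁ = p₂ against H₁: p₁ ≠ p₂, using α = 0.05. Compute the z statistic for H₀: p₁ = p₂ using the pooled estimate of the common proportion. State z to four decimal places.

p̂₁ = 348/492 ≈ 0.707317, p̂₂ = 413/558 ≈ 0.740143.
Pooled p̂ = (348+413)/(492+558) = 761/1050 = 0.724762.
SE = √(0.199482 × 0.00382464) = 0.027621.
z = (0.707317 − 0.740143)/0.027621 = -0.032826/0.027621 = -1.1884.
p-value = 2·P(Z > 1.188) ≈ 0.2347; since p > α = 0.05, fail to reject H₀.

z = -1.1884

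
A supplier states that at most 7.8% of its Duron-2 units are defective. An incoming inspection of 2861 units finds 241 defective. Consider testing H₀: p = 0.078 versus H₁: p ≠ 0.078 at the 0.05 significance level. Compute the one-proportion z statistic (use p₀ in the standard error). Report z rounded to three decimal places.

z = 1.244

p̂ = 241/2861 = 0.084236.
Standard error under H₀: √(0.078×0.922/2861) = 0.005014.
z = (0.084236 − 0.078)/0.005014 = 0.006236/0.005014 = 1.244.
Two-sided p-value ≈ 2·Φ(−1.244) = 0.2136. With α = 0.05, fail to reject H₀.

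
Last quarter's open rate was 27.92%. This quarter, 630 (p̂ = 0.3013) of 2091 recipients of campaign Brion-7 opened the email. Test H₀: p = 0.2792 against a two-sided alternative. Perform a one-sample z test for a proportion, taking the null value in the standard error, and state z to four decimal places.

z = 2.2518

p̂ = 630/2091 ≈ 0.3012912.
Standard error under H₀: √(0.2792×0.7208/2091) = 0.0098104.
z = (0.3012912 − 0.2792)/0.0098104 = 0.0220912/0.0098104 = 2.2518.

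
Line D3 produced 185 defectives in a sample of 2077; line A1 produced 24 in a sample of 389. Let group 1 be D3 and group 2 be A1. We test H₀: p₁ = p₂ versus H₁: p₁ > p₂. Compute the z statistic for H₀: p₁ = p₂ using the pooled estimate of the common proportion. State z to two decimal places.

p̂₁ = 185/2077 ≈ 0.0891, p̂₂ = 24/389 ≈ 0.0617.
Pooled p̂ = (185+24)/(2077+389) = 209/2466 = 0.0848.
SE = √(p̂(1−p̂)(1/n₁+1/n₂)) = √(0.0848·0.9152·0.00305216) = √(0.000236755) = 0.0154.
z = (0.0891 − 0.0617)/0.0154 = 0.0274/0.0154 = 1.78.
p-value = P(Z > 1.779) ≈ 0.0376.

z = 1.78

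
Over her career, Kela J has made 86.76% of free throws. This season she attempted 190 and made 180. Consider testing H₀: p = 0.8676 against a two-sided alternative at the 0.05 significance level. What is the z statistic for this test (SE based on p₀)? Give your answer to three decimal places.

z = 3.244

p̂ = 180/190 ≈ 0.94737.
Under H₀, SE = √(0.8676·0.1324/190) = √(0.00060458) = 0.02459.
z = (0.94737 − 0.8676)/0.02459 = 0.07977/0.02459 = 3.244.
Two-sided p-value ≈ 2·Φ(−3.244) = 0.0012, so at α = 0.05 we reject H₀.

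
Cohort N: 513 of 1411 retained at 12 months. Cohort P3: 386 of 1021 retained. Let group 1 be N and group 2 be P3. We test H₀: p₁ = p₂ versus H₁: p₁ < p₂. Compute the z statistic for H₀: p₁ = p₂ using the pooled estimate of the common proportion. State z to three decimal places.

z = -0.731

p̂₁ = 513/1411 ≈ 0.36357, p̂₂ = 386/1021 ≈ 0.37806.
Pooled p̂ = (513+386)/(1411+1021) = 899/2432 = 0.36965.
SE = √(0.23301 × 0.00168815) = 0.01983.
z = (0.36357 − 0.37806)/0.01983 = -0.01449/0.01983 = -0.731.
p-value = P(Z < -0.731) ≈ 0.2325.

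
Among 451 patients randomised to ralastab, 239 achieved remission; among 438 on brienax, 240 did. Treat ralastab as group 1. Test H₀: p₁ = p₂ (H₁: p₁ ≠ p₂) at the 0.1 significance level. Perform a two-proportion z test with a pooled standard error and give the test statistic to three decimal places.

z = -0.539

p̂₁ = 239/451 = 0.52993, p̂₂ = 240/438 = 0.54795.
Pooled p̂ = (239+240)/(451+438) = 479/889 = 0.53881.
SE = √(0.248494 × 0.0045004) = 0.03344.
z = (0.52993 − 0.54795)/0.03344 = -0.01802/0.03344 = -0.539.
p-value = 2·P(Z > 0.539) ≈ 0.5902, so at α = 0.1 we fail to reject H₀.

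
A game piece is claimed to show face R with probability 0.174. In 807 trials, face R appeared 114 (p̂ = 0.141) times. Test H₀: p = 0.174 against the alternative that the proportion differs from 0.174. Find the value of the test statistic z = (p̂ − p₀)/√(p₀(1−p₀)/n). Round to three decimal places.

z = -2.453

p̂ = 114/807 ≈ 0.141264.
SE = √(p₀(1−p₀)/n) = √(0.14372/807) = 0.013345.
z = (0.141264 − 0.174)/0.013345 = -0.032736/0.013345 = -2.453.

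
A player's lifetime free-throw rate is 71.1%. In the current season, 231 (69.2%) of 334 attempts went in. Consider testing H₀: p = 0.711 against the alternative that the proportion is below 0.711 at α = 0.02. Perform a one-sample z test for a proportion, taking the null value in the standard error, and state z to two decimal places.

z = -0.78

p̂ = 231/334 ≈ 0.6916.
SE = √(p₀(1−p₀)/n) = √(0.20548/334) = 0.0248.
z = (0.6916 − 0.711)/0.0248 = -0.0194/0.0248 = -0.78.
p-value = P(Z < -0.781) ≈ 0.2173. With α = 0.02, fail to reject H₀.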